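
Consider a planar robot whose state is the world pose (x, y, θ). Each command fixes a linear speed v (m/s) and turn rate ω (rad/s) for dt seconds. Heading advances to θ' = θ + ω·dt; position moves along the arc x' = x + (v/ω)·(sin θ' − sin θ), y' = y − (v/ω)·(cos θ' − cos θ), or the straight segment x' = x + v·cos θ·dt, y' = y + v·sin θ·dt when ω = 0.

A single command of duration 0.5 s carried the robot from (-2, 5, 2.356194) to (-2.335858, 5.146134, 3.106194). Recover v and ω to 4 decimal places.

Δθ = 3.106194 − 2.356194 = 0.750000
ω = Δθ/dt = 0.750000/0.5 = 1.5000
R = Δx/(sin θ' − sin θ) = 0.5000
v = R·ω = 0.5000·1.5000 = 0.7500

v = 0.7500, ω = 1.5000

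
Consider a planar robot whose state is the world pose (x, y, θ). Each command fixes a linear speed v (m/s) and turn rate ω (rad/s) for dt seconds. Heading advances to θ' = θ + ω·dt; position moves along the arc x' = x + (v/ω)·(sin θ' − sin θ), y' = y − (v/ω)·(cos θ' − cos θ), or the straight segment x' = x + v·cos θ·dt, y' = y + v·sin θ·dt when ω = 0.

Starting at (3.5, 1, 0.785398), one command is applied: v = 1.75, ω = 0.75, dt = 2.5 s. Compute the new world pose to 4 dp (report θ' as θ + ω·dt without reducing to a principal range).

(2.9300, 4.7183, 2.6604)

θ' = 0.7854 + 0.75·2.5 = 2.6604
R = v/ω = 1.75/0.75 = 2.3333
x' = 3.5 + 2.3333·(sin 2.6604 − sin 0.7854) = 2.9300
y' = 1 − 2.3333·(cos 2.6604 − cos 0.7854) = 4.7183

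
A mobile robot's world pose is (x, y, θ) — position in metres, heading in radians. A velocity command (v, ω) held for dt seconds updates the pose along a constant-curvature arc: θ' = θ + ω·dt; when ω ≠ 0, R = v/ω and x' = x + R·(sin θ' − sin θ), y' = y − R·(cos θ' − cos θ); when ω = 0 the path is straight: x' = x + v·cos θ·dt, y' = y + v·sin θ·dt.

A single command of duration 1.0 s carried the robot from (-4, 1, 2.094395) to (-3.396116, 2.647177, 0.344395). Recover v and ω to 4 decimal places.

Δθ = 0.344395 − 2.094395 = -1.750000
ω = Δθ/dt = -1.750000/1.0 = -1.7500
R = −Δy/(cos θ' − cos θ) = -1.1429
v = R·ω = -1.1429·-1.7500 = 2.0000

v = 2.0000, ω = -1.7500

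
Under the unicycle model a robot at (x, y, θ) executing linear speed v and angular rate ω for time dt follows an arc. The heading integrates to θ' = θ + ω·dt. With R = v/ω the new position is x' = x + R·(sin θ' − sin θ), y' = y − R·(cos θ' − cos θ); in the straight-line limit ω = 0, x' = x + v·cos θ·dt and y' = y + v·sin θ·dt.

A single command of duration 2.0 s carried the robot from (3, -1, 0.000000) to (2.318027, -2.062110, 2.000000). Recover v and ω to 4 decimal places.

Δθ = 2.000000 − 0.000000 = 2.000000
ω = Δθ/dt = 2.000000/2.0 = 1.0000
R = −Δy/(cos θ' − cos θ) = -0.7500
v = R·ω = -0.7500·1.0000 = -0.7500

v = -0.7500, ω = 1.0000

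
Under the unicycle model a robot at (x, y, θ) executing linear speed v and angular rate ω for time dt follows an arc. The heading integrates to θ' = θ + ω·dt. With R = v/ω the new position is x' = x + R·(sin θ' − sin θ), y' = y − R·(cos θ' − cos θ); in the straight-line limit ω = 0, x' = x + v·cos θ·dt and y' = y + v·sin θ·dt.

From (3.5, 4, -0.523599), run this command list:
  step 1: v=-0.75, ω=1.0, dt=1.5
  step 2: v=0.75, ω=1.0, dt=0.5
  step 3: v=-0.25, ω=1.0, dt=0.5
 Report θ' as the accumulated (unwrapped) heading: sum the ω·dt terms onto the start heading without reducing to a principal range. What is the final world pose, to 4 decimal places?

step 1: θ'=0.9764 (R=-0.7500) → pose (2.5036, 3.7705, 0.9764)
step 2: θ'=1.4764 (R=0.7500) → pose (2.6289, 4.1198, 1.4764)
step 3: θ'=1.9764 (R=-0.2500) → pose (2.6481, 3.9976, 1.9764)

(2.6481, 3.9976, 1.9764)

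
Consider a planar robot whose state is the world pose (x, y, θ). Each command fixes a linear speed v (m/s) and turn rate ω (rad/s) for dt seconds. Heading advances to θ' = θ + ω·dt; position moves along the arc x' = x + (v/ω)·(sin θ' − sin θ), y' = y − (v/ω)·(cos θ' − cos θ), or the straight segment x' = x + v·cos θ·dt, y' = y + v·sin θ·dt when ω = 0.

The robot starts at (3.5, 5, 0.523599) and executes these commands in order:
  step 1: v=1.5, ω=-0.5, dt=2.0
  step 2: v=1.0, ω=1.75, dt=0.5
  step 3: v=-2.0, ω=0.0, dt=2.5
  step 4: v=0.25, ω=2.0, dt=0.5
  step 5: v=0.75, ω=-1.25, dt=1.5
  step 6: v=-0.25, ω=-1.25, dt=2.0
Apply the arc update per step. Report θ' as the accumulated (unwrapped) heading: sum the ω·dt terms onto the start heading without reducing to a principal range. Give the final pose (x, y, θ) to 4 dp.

(3.2513, 4.0076, -2.9764)

step 1: θ'=-0.4764 (R=-3.0000) → pose (6.3758, 5.0679, -0.4764)
step 2: θ'=0.3986 (R=0.5714) → pose (6.8596, 5.0490, 0.3986)
step 3: θ'=0.3986 (straight) → pose (2.2516, 3.1084, 0.3986)
step 4: θ'=1.3986 (R=0.1250) → pose (2.3262, 3.2022, 1.3986)
step 5: θ'=-0.4764 (R=-0.6000) → pose (3.1925, 3.6326, -0.4764)
step 6: θ'=-2.9764 (R=0.2000) → pose (3.2513, 4.0076, -2.9764)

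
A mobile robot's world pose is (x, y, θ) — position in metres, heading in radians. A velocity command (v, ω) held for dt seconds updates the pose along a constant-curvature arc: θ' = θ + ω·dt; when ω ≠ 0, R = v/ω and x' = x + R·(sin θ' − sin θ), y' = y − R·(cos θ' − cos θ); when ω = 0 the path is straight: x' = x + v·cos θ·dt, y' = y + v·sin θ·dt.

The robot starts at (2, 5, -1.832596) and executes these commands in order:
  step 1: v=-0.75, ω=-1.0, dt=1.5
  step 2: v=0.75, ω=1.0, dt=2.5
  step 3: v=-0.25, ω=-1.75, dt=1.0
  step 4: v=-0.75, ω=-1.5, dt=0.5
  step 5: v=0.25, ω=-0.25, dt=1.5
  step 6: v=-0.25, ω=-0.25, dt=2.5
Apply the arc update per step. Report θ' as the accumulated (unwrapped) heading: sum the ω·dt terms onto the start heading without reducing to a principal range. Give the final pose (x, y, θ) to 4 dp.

step 1: θ'=-3.3326 (R=0.7500) → pose (2.8668, 5.5422, -3.3326)
step 2: θ'=-0.8326 (R=0.7500) → pose (2.1697, 4.3012, -0.8326)
step 3: θ'=-2.5826 (R=0.1429) → pose (2.1996, 4.5184, -2.5826)
step 4: θ'=-3.3326 (R=0.5000) → pose (2.5597, 4.5854, -3.3326)
step 5: θ'=-3.7076 (R=-1.0000) → pose (2.2133, 4.7232, -3.7076)
step 6: θ'=-4.3326 (R=1.0000) → pose (2.6057, 4.2499, -4.3326)

(2.6057, 4.2499, -4.3326)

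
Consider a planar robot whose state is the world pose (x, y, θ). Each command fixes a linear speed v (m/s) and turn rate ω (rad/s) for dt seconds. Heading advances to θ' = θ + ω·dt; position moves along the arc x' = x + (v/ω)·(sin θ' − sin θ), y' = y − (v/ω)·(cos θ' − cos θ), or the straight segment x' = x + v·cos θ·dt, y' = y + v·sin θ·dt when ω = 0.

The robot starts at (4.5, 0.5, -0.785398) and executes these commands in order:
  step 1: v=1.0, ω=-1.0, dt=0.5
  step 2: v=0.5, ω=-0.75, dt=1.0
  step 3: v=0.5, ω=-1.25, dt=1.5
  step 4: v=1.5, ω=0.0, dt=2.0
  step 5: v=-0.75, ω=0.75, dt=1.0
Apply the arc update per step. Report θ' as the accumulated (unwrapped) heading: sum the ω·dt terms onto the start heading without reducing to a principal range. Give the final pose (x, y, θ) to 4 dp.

step 1: θ'=-1.2854 (R=-1.0000) → pose (4.7524, 0.0744, -1.2854)
step 2: θ'=-2.0354 (R=-0.6667) → pose (4.7087, -0.4120, -2.0354)
step 3: θ'=-3.9104 (R=-0.4000) → pose (4.0730, -0.5202, -3.9104)
step 4: θ'=-3.9104 (straight) → pose (1.9168, 1.5656, -3.9104)
step 5: θ'=-3.1604 (R=-1.0000) → pose (2.5933, 1.2845, -3.1604)

(2.5933, 1.2845, -3.1604)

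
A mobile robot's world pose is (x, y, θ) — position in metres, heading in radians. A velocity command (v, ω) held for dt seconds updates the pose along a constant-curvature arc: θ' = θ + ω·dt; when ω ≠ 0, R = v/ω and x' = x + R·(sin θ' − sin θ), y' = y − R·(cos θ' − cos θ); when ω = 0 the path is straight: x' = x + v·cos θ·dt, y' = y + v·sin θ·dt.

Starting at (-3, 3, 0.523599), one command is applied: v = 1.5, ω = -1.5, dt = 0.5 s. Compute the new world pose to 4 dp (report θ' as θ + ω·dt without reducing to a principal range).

(-2.2755, 3.1085, -0.2264)

θ' = 0.5236 + -1.5·0.5 = -0.2264
R = v/ω = 1.5/-1.5 = -1.0000
x' = -3 + -1.0000·(sin -0.2264 − sin 0.5236) = -2.2755
y' = 3 − -1.0000·(cos -0.2264 − cos 0.5236) = 3.1085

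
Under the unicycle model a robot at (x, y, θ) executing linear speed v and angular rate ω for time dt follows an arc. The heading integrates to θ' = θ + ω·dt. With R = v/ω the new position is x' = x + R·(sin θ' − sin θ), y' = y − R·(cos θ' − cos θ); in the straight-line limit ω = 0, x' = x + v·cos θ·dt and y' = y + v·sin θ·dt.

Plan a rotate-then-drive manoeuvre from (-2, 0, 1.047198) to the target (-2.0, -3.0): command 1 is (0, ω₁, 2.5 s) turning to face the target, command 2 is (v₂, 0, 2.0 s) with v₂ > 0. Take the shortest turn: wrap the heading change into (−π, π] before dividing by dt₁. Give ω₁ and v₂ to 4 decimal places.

ω₁ = -1.0472, v₂ = 1.5000

heading to target = atan2(-3−0, -2−-2) = -1.5708
Δθ = wrap(-1.5708 − 1.0472) = -2.6180; ω₁ = Δθ/dt₁ = -1.0472
distance = √((-2−-2)² + (-3−0)²) = 3.0000; v₂ = distance/dt₂ = 1.5000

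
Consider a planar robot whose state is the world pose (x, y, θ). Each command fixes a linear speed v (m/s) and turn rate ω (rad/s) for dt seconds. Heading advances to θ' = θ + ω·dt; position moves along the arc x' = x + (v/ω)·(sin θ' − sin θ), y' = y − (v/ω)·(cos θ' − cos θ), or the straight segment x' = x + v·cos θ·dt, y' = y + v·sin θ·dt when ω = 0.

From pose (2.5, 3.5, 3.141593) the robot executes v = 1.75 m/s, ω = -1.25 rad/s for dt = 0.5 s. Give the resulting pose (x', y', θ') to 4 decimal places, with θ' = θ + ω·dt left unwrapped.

(1.6809, 3.7647, 2.5166)

θ' = 3.1416 + -1.25·0.5 = 2.5166
R = v/ω = 1.75/-1.25 = -1.4000
x' = 2.5 + -1.4000·(sin 2.5166 − sin 3.1416) = 1.6809
y' = 3.5 − -1.4000·(cos 2.5166 − cos 3.1416) = 3.7647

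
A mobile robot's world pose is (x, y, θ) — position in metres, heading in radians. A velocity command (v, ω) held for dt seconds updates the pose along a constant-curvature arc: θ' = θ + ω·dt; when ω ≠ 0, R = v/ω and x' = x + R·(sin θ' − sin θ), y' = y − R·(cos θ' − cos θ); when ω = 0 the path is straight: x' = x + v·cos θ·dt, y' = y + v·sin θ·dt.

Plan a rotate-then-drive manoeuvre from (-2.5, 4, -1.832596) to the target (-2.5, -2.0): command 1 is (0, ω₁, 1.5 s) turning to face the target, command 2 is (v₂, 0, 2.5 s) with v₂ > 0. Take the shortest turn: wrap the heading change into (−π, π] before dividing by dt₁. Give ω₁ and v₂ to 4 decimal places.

heading to target = atan2(-2−4, -2.5−-2.5) = -1.5708
Δθ = wrap(-1.5708 − -1.8326) = 0.2618; ω₁ = Δθ/dt₁ = 0.1745
distance = √((-2.5−-2.5)² + (-2−4)²) = 6.0000; v₂ = distance/dt₂ = 2.4000

ω₁ = 0.1745, v₂ = 2.4000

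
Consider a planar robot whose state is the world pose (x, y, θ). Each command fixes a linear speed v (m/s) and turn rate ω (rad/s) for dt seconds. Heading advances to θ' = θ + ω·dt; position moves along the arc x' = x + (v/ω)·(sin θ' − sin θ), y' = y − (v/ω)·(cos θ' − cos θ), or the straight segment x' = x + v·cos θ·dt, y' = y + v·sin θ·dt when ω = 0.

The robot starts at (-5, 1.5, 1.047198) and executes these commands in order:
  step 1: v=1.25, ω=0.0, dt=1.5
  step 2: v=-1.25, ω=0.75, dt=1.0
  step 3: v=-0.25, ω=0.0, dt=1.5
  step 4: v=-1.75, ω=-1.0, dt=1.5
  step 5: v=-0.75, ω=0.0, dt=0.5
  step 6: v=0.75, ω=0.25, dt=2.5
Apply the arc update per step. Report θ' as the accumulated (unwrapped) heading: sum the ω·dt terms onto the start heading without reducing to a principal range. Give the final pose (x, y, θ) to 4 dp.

(-4.1982, 0.4313, 0.9222)

step 1: θ'=1.0472 (straight) → pose (-4.0625, 3.1238, 1.0472)
step 2: θ'=1.7972 (R=-1.6667) → pose (-4.2433, 1.9163, 1.7972)
step 3: θ'=1.7972 (straight) → pose (-4.1591, 1.5509, 1.7972)
step 4: θ'=0.2972 (R=1.7500) → pose (-5.3519, -0.5152, 0.2972)
step 5: θ'=0.2972 (straight) → pose (-5.7105, -0.6250, 0.2972)
step 6: θ'=0.9222 (R=3.0000) → pose (-4.1982, 0.4313, 0.9222)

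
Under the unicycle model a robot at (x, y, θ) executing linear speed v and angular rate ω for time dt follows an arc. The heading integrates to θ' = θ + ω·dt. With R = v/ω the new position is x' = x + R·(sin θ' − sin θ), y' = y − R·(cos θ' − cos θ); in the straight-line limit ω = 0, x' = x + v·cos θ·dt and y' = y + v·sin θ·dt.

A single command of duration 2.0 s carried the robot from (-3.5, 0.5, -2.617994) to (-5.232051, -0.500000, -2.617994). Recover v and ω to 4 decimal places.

v = 1.0000, ω = 0.0000

Δθ = -2.617994 − -2.617994 = 0.000000
ω = Δθ/dt = 0.000000/2.0 = 0.0000
ω = 0 → v = (Δx·cos θ + Δy·sin θ)/dt = 1.0000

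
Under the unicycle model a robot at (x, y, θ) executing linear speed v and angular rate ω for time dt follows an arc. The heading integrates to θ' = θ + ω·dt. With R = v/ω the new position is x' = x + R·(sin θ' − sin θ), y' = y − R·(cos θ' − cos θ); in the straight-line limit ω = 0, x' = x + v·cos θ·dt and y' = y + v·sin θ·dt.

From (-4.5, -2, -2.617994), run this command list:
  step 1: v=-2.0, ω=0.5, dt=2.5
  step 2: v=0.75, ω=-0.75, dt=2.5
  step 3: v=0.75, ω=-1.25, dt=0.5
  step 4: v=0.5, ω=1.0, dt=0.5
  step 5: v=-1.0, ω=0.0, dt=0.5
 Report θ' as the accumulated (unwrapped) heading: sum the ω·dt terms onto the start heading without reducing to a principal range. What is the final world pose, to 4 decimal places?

(-3.7331, 1.2231, -3.3680)

step 1: θ'=-1.3680 (R=-4.0000) → pose (-2.5820, 2.2698, -1.3680)
step 2: θ'=-3.2430 (R=-1.0000) → pose (-3.6627, 1.0735, -3.2430)
step 3: θ'=-3.8680 (R=-0.6000) → pose (-4.0005, 1.2219, -3.8680)
step 4: θ'=-3.3680 (R=0.5000) → pose (-4.2203, 1.3353, -3.3680)
step 5: θ'=-3.3680 (straight) → pose (-3.7331, 1.2231, -3.3680)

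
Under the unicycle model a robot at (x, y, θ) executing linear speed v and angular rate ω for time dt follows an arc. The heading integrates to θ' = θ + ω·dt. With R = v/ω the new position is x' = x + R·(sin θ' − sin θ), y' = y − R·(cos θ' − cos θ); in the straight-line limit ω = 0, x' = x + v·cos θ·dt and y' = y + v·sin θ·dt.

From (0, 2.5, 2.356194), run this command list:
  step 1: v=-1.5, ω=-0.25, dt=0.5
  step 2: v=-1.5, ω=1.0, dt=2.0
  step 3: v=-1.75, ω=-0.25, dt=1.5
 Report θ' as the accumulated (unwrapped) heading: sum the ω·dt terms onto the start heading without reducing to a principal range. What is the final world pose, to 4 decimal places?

step 1: θ'=2.2312 (R=6.0000) → pose (0.4958, 1.9379, 2.2312)
step 2: θ'=4.2312 (R=-1.5000) → pose (3.0101, 2.1638, 4.2312)
step 3: θ'=3.8562 (R=7.0000) → pose (4.6280, 4.2114, 3.8562)

(4.6280, 4.2114, 3.8562)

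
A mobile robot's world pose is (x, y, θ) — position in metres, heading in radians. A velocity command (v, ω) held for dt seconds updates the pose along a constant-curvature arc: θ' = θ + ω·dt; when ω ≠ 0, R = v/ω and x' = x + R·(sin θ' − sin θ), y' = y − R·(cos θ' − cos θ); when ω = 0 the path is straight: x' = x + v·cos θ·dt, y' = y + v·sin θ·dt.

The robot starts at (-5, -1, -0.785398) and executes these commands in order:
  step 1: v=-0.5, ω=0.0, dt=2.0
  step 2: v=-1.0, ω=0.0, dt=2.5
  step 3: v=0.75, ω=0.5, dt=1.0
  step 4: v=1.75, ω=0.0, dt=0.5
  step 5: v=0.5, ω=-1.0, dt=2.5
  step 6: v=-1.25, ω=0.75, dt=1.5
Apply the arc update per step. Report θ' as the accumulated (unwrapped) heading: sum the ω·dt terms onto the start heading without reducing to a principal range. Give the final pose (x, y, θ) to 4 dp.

(-4.8845, 1.3144, -1.6604)

step 1: θ'=-0.7854 (straight) → pose (-5.7071, -0.2929, -0.7854)
step 2: θ'=-0.7854 (straight) → pose (-7.4749, 1.4749, -0.7854)
step 3: θ'=-0.2854 (R=1.5000) → pose (-6.8365, 1.0962, -0.2854)
step 4: θ'=-0.2854 (straight) → pose (-5.9969, 0.8499, -0.2854)
step 5: θ'=-2.7854 (R=-0.5000) → pose (-5.9633, -0.0985, -2.7854)
step 6: θ'=-1.6604 (R=-1.6667) → pose (-4.8845, 1.3144, -1.6604)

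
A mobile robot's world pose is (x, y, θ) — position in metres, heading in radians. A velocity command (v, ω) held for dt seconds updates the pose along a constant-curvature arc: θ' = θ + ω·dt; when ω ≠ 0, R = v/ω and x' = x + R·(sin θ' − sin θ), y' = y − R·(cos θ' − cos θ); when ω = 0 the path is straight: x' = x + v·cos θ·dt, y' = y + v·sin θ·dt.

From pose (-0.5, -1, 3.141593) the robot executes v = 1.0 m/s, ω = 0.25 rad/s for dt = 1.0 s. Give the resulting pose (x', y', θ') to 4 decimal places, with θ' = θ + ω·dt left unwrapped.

(-1.4896, -1.1244, 3.3916)

θ' = 3.1416 + 0.25·1.0 = 3.3916
R = v/ω = 1.0/0.25 = 4.0000
x' = -0.5 + 4.0000·(sin 3.3916 − sin 3.1416) = -1.4896
y' = -1 − 4.0000·(cos 3.3916 − cos 3.1416) = -1.1244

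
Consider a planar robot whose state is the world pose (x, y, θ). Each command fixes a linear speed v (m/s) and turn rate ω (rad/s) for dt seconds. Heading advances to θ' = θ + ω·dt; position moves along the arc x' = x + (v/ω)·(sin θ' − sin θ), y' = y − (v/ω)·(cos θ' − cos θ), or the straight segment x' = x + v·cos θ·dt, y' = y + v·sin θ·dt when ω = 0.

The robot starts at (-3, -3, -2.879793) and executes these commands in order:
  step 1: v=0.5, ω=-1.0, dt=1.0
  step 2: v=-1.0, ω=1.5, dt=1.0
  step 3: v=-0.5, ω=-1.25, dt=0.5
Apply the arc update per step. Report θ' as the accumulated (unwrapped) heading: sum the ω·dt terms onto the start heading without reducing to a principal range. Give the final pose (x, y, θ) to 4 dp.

(-2.3356, -2.7693, -3.0048)

step 1: θ'=-3.8798 (R=-0.5000) → pose (-3.4659, -2.8869, -3.8798)
step 2: θ'=-2.3798 (R=-0.6667) → pose (-2.5571, -2.8762, -2.3798)
step 3: θ'=-3.0048 (R=0.4000) → pose (-2.3356, -2.7693, -3.0048)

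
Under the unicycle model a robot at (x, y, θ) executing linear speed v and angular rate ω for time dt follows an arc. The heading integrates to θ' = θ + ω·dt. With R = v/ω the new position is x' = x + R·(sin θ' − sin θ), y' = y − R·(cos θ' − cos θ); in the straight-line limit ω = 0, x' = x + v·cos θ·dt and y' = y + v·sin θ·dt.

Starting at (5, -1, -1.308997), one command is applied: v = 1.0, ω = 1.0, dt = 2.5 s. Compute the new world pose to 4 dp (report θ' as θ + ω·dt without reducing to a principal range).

(6.8947, -1.1119, 1.1910)

θ' = -1.3090 + 1.0·2.5 = 1.1910
R = v/ω = 1.0/1.0 = 1.0000
x' = 5 + 1.0000·(sin 1.1910 − sin -1.3090) = 6.8947
y' = -1 − 1.0000·(cos 1.1910 − cos -1.3090) = -1.1119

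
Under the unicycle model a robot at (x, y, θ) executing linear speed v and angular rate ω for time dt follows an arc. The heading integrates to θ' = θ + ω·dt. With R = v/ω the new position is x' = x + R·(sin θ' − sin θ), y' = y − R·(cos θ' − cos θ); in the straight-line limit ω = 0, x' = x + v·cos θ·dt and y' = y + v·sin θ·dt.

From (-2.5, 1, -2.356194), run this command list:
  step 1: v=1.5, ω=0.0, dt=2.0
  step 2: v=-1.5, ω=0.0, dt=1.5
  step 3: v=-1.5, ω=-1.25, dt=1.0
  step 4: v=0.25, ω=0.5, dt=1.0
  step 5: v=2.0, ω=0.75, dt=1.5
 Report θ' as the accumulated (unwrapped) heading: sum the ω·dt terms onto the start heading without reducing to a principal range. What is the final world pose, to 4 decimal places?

(-4.2367, -0.8544, -1.9812)

step 1: θ'=-2.3562 (straight) → pose (-4.6213, -1.1213, -2.3562)
step 2: θ'=-2.3562 (straight) → pose (-3.0303, 0.4697, -2.3562)
step 3: θ'=-3.6062 (R=1.2000) → pose (-1.6441, 0.6939, -3.6062)
step 4: θ'=-3.1062 (R=0.5000) → pose (-1.8859, 0.7466, -3.1062)
step 5: θ'=-1.9812 (R=2.6667) → pose (-4.2367, -0.8544, -1.9812)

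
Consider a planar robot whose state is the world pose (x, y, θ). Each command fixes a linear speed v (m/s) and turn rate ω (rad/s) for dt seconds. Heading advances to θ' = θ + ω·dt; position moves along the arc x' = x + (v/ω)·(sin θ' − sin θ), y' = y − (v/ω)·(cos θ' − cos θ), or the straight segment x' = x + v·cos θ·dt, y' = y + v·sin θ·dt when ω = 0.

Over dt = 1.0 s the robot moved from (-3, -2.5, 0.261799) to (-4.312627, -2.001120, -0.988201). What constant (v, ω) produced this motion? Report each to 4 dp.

v = -1.5000, ω = -1.2500

Δθ = -0.988201 − 0.261799 = -1.250000
ω = Δθ/dt = -1.250000/1.0 = -1.2500
R = Δx/(sin θ' − sin θ) = 1.2000
v = R·ω = 1.2000·-1.2500 = -1.5000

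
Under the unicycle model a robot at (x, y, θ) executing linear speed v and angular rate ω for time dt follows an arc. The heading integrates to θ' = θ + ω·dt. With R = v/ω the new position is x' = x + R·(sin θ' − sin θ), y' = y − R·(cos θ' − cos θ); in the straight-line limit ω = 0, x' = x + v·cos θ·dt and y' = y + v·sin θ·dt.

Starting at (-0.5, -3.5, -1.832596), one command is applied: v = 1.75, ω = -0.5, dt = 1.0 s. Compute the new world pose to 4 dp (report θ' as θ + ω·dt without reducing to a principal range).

θ' = -1.8326 + -0.5·1.0 = -2.3326
R = v/ω = 1.75/-0.5 = -3.5000
x' = -0.5 + -3.5000·(sin -2.3326 − sin -1.8326) = -1.3482
y' = -3.5 − -3.5000·(cos -2.3326 − cos -1.8326) = -5.0099

(-1.3482, -5.0099, -2.3326)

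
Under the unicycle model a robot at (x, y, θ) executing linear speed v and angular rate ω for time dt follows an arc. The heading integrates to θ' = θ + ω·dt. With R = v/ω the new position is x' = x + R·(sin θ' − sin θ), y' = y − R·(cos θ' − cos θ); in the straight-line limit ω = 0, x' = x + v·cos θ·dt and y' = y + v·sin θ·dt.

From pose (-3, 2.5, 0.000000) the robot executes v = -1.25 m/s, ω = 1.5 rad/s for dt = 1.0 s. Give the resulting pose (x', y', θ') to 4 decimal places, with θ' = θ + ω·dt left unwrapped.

θ' = 0.0000 + 1.5·1.0 = 1.5000
R = v/ω = -1.25/1.5 = -0.8333
x' = -3 + -0.8333·(sin 1.5000 − sin 0.0000) = -3.8312
y' = 2.5 − -0.8333·(cos 1.5000 − cos 0.0000) = 1.7256

(-3.8312, 1.7256, 1.5000)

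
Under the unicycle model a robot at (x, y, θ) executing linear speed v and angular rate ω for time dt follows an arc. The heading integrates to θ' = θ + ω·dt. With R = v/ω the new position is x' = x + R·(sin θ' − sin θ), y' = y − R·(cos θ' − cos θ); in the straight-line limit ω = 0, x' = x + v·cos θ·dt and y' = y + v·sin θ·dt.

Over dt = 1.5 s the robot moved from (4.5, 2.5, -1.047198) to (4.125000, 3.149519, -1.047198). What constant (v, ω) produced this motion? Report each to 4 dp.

v = -0.5000, ω = 0.0000

Δθ = -1.047198 − -1.047198 = 0.000000
ω = Δθ/dt = 0.000000/1.5 = 0.0000
ω = 0 → v = (Δx·cos θ + Δy·sin θ)/dt = -0.5000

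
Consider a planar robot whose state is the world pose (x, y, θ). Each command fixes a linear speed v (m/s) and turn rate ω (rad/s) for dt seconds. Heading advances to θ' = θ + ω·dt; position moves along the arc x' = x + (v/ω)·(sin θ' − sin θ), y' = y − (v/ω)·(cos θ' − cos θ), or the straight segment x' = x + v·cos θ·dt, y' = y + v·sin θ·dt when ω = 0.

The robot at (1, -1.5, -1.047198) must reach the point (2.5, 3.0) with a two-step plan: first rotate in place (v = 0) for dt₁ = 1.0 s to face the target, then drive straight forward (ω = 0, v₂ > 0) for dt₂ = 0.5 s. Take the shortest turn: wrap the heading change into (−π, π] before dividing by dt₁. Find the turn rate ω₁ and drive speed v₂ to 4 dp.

heading to target = atan2(3−-1.5, 2.5−1) = 1.2490
Δθ = wrap(1.2490 − -1.0472) = 2.2962; ω₁ = Δθ/dt₁ = 2.2962
distance = √((2.5−1)² + (3−-1.5)²) = 4.7434; v₂ = distance/dt₂ = 9.4868

ω₁ = 2.2962, v₂ = 9.4868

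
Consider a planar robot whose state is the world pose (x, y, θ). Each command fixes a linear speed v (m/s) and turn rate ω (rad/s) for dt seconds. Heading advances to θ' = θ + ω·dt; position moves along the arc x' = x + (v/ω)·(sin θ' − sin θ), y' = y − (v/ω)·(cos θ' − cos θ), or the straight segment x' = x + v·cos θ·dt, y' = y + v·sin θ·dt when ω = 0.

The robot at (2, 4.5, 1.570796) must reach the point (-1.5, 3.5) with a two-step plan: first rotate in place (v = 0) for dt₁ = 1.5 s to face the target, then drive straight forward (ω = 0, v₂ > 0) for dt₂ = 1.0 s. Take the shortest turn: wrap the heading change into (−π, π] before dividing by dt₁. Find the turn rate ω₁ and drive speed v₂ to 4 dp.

ω₁ = 1.2327, v₂ = 3.6401

heading to target = atan2(3.5−4.5, -1.5−2) = -2.8633
Δθ = wrap(-2.8633 − 1.5708) = 1.8491; ω₁ = Δθ/dt₁ = 1.2327
distance = √((-1.5−2)² + (3.5−4.5)²) = 3.6401; v₂ = distance/dt₂ = 3.6401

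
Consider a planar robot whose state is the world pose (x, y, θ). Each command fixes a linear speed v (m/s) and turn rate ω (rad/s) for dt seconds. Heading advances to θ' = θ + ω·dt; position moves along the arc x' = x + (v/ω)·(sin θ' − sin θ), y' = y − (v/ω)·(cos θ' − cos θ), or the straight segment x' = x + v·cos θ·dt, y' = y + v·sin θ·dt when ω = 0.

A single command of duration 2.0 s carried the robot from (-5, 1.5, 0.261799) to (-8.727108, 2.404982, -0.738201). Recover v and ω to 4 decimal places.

Δθ = -0.738201 − 0.261799 = -1.000000
ω = Δθ/dt = -1.000000/2.0 = -0.5000
R = Δx/(sin θ' − sin θ) = 4.0000
v = R·ω = 4.0000·-0.5000 = -2.0000

v = -2.0000, ω = -0.5000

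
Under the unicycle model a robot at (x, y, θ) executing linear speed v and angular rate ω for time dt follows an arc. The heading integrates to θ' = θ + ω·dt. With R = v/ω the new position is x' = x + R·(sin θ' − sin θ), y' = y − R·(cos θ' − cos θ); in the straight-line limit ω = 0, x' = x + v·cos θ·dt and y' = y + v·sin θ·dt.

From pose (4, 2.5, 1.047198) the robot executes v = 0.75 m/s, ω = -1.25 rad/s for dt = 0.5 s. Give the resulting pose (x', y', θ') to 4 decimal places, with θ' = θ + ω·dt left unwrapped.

θ' = 1.0472 + -1.25·0.5 = 0.4222
R = v/ω = 0.75/-1.25 = -0.6000
x' = 4 + -0.6000·(sin 0.4222 − sin 1.0472) = 4.2738
y' = 2.5 − -0.6000·(cos 0.4222 − cos 1.0472) = 2.7473

(4.2738, 2.7473, 0.4222)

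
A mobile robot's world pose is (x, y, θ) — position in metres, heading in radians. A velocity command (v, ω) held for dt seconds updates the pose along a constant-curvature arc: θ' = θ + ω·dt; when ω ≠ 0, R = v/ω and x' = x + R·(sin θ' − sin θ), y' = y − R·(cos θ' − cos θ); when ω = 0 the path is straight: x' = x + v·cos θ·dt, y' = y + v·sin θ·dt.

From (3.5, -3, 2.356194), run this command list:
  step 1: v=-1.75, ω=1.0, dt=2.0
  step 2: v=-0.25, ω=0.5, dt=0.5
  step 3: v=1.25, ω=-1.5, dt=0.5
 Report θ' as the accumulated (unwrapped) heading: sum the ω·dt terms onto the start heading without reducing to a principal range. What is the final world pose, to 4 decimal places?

step 1: θ'=4.3562 (R=-1.7500) → pose (6.3776, -2.3728, 4.3562)
step 2: θ'=4.6062 (R=-0.5000) → pose (6.4062, -2.2514, 4.6062)
step 3: θ'=3.8562 (R=-0.8333) → pose (6.1236, -2.7926, 3.8562)

(6.1236, -2.7926, 3.8562)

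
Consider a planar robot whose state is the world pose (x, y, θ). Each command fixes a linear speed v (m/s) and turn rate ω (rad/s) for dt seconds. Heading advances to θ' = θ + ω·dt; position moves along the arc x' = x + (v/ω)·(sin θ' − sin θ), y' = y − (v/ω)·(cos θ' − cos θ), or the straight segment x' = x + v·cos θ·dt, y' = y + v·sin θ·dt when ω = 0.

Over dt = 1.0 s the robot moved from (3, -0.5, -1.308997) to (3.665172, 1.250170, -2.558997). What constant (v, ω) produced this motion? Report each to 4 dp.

Δθ = -2.558997 − -1.308997 = -1.250000
ω = Δθ/dt = -1.250000/1.0 = -1.2500
R = −Δy/(cos θ' − cos θ) = 1.6000
v = R·ω = 1.6000·-1.2500 = -2.0000

v = -2.0000, ω = -1.2500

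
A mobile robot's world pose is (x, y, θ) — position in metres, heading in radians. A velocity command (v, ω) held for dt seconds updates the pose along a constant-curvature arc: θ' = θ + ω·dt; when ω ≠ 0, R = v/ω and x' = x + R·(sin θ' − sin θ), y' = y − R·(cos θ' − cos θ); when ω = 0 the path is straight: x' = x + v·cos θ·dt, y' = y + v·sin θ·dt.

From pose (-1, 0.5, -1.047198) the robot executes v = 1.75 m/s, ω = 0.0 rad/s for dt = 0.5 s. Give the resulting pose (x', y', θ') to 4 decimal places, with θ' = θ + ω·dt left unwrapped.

(-0.5625, -0.2578, -1.0472)

θ' = -1.0472 + 0.0·0.5 = -1.0472
ω = 0 → straight: x' = -1 + 1.75·cos(-1.0472)·0.5 = -0.5625
y' = 0.5 + 1.75·sin(-1.0472)·0.5 = -0.2578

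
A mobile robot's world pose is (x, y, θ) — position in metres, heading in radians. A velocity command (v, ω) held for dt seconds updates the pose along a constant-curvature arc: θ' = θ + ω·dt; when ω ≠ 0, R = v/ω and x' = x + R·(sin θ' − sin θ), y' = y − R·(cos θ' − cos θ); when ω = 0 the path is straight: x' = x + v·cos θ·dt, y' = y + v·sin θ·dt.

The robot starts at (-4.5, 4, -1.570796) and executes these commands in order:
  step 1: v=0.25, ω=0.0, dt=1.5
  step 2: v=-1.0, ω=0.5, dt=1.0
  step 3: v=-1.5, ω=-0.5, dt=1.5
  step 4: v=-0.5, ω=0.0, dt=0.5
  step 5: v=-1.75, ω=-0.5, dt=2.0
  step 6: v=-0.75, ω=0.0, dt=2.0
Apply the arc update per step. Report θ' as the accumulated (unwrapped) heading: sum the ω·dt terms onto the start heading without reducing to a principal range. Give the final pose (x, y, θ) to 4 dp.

step 1: θ'=-1.5708 (straight) → pose (-4.5000, 3.6250, -1.5708)
step 2: θ'=-1.0708 (R=-2.0000) → pose (-4.7448, 4.5839, -1.0708)
step 3: θ'=-1.8208 (R=3.0000) → pose (-5.0188, 6.7643, -1.8208)
step 4: θ'=-1.8208 (straight) → pose (-4.9570, 7.0066, -1.8208)
step 5: θ'=-2.8208 (R=3.5000) → pose (-2.6694, 9.4621, -2.8208)
step 6: θ'=-2.8208 (straight) → pose (-1.2459, 9.9351, -2.8208)

(-1.2459, 9.9351, -2.8208)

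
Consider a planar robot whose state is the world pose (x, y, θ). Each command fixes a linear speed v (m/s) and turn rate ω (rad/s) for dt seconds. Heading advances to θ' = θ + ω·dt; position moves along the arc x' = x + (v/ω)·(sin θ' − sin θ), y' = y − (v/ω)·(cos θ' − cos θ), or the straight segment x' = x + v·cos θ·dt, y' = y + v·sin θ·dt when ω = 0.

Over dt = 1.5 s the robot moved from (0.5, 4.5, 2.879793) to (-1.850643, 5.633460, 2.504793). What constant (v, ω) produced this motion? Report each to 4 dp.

v = 1.7500, ω = -0.2500

Δθ = 2.504793 − 2.879793 = -0.375000
ω = Δθ/dt = -0.375000/1.5 = -0.2500
R = Δx/(sin θ' − sin θ) = -7.0000
v = R·ω = -7.0000·-0.2500 = 1.7500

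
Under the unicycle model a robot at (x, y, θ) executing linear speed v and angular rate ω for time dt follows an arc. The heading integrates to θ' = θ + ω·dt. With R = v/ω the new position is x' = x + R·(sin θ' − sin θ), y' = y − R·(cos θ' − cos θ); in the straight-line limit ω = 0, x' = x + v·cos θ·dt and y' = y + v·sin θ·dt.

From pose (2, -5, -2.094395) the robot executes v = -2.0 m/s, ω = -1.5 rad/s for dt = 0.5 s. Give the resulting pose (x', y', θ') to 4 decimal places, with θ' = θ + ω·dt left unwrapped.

θ' = -2.0944 + -1.5·0.5 = -2.8444
R = v/ω = -2.0/-1.5 = 1.3333
x' = 2 + 1.3333·(sin -2.8444 − sin -2.0944) = 2.7642
y' = -5 − 1.3333·(cos -2.8444 − cos -2.0944) = -4.3918

(2.7642, -4.3918, -2.8444)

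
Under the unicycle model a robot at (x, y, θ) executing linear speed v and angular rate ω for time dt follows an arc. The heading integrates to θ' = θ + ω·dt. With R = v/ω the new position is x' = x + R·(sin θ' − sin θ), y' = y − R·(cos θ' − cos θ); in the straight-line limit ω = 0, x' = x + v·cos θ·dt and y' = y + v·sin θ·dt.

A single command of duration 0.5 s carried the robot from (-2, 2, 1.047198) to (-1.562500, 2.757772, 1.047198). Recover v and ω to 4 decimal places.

Δθ = 1.047198 − 1.047198 = 0.000000
ω = Δθ/dt = 0.000000/0.5 = 0.0000
ω = 0 → v = (Δx·cos θ + Δy·sin θ)/dt = 1.7500

v = 1.7500, ω = 0.0000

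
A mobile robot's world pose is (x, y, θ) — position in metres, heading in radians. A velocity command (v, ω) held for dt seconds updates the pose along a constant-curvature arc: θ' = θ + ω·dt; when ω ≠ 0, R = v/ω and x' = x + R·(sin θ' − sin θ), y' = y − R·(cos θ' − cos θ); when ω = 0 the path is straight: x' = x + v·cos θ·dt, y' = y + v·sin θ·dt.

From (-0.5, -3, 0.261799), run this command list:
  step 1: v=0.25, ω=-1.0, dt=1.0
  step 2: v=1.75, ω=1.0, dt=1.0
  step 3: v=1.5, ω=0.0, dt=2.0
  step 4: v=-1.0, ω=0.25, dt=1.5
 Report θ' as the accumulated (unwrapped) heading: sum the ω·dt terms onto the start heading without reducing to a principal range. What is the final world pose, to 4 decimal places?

step 1: θ'=-0.7382 (R=-0.2500) → pose (-0.2671, -3.0566, -0.7382)
step 2: θ'=0.2618 (R=1.7500) → pose (1.3636, -3.4525, 0.2618)
step 3: θ'=0.2618 (straight) → pose (4.2613, -2.6760, 0.2618)
step 4: θ'=0.6368 (R=-4.0000) → pose (2.9181, -3.3237, 0.6368)

(2.9181, -3.3237, 0.6368)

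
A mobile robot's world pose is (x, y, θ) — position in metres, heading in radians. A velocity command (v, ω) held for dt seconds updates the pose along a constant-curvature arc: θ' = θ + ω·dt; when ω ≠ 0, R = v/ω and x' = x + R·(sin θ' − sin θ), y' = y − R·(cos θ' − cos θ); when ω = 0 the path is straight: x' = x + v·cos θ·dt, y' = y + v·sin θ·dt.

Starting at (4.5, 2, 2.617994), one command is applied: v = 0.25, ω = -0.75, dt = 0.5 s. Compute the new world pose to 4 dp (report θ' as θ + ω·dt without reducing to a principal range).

θ' = 2.6180 + -0.75·0.5 = 2.2430
R = v/ω = 0.25/-0.75 = -0.3333
x' = 4.5 + -0.3333·(sin 2.2430 − sin 2.6180) = 4.4058
y' = 2 − -0.3333·(cos 2.2430 − cos 2.6180) = 2.0811

(4.4058, 2.0811, 2.2430)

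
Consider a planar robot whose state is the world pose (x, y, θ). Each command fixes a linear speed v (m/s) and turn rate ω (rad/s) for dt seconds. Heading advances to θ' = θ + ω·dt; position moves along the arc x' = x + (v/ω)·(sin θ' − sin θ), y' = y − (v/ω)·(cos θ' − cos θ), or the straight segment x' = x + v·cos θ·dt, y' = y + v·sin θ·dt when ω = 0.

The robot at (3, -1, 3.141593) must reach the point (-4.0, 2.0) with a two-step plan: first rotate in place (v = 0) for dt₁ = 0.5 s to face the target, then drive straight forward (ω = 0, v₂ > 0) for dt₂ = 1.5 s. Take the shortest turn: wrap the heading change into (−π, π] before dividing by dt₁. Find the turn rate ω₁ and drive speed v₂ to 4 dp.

ω₁ = -0.8098, v₂ = 5.0772

heading to target = atan2(2−-1, -4−3) = 2.7367
Δθ = wrap(2.7367 − 3.1416) = -0.4049; ω₁ = Δθ/dt₁ = -0.8098
distance = √((-4−3)² + (2−-1)²) = 7.6158; v₂ = distance/dt₂ = 5.0772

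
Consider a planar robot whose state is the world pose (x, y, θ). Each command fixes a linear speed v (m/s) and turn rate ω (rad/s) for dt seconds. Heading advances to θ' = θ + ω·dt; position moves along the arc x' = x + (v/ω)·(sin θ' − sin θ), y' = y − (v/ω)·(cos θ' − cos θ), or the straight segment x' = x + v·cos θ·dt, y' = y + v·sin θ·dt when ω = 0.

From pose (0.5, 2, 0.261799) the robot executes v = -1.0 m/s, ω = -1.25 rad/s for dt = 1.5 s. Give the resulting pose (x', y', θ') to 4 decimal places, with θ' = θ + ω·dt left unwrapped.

(-0.5063, 2.8067, -1.6132)

θ' = 0.2618 + -1.25·1.5 = -1.6132
R = v/ω = -1.0/-1.25 = 0.8000
x' = 0.5 + 0.8000·(sin -1.6132 − sin 0.2618) = -0.5063
y' = 2 − 0.8000·(cos -1.6132 − cos 0.2618) = 2.8067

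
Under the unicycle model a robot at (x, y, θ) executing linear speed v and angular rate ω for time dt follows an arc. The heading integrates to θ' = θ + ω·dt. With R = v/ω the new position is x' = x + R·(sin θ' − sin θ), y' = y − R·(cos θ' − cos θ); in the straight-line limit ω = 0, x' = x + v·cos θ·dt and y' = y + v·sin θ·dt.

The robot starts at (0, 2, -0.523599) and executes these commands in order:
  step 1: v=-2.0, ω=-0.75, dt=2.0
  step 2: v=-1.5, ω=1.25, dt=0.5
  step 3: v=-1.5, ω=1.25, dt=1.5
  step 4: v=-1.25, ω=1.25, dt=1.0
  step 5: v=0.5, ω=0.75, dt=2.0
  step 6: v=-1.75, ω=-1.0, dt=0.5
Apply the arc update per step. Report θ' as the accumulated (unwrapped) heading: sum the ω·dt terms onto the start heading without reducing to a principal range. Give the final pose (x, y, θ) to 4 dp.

(-3.0843, 6.4423, 2.7264)

step 1: θ'=-2.0236 (R=2.6667) → pose (-1.0646, 5.4760, -2.0236)
step 2: θ'=-1.3986 (R=-1.2000) → pose (-0.9614, 6.2066, -1.3986)
step 3: θ'=0.4764 (R=-1.2000) → pose (-2.6940, 7.0674, 0.4764)
step 4: θ'=1.7264 (R=-1.0000) → pose (-3.2233, 6.0238, 1.7264)
step 5: θ'=3.2264 (R=0.6667) → pose (-3.9384, 6.5847, 3.2264)
step 6: θ'=2.7264 (R=1.7500) → pose (-3.0843, 6.4423, 2.7264)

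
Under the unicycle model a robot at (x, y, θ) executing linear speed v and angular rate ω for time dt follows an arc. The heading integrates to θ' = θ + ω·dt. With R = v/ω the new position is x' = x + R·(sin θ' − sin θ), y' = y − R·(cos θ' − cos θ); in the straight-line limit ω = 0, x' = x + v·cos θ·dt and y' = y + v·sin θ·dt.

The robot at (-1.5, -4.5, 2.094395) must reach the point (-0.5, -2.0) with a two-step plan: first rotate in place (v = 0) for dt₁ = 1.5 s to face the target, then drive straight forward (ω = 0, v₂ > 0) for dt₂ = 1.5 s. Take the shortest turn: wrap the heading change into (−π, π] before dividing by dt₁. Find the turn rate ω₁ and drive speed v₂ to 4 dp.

ω₁ = -0.6027, v₂ = 1.7951

heading to target = atan2(-2−-4.5, -0.5−-1.5) = 1.1903
Δθ = wrap(1.1903 − 2.0944) = -0.9041; ω₁ = Δθ/dt₁ = -0.6027
distance = √((-0.5−-1.5)² + (-2−-4.5)²) = 2.6926; v₂ = distance/dt₂ = 1.7951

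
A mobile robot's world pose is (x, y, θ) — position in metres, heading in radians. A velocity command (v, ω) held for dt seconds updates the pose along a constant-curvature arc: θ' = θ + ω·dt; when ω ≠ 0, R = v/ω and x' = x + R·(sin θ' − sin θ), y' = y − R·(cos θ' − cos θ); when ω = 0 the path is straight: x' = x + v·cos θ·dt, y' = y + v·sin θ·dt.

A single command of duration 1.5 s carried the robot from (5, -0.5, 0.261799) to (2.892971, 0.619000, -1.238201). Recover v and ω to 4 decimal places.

Δθ = -1.238201 − 0.261799 = -1.500000
ω = Δθ/dt = -1.500000/1.5 = -1.0000
R = Δx/(sin θ' − sin θ) = 1.7500
v = R·ω = 1.7500·-1.0000 = -1.7500

v = -1.7500, ω = -1.0000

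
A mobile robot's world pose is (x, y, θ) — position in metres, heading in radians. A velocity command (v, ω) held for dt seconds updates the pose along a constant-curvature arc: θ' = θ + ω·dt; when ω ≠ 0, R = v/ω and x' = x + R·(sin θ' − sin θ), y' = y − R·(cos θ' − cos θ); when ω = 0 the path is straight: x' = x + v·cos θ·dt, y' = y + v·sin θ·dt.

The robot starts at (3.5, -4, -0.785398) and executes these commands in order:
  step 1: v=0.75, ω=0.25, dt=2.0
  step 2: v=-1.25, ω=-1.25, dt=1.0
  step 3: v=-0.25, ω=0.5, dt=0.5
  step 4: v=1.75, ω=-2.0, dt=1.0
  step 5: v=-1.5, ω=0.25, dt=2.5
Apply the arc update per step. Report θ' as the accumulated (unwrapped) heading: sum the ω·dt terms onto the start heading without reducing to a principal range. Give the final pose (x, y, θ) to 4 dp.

(6.7108, -4.2030, -2.6604)

step 1: θ'=-0.2854 (R=3.0000) → pose (4.7767, -4.7573, -0.2854)
step 2: θ'=-1.5354 (R=1.0000) → pose (4.0589, -3.8332, -1.5354)
step 3: θ'=-1.2854 (R=-0.5000) → pose (4.0390, -3.7101, -1.2854)
step 4: θ'=-3.2854 (R=-0.8750) → pose (3.0740, -4.8224, -3.2854)
step 5: θ'=-2.6604 (R=-6.0000) → pose (6.7108, -4.2030, -2.6604)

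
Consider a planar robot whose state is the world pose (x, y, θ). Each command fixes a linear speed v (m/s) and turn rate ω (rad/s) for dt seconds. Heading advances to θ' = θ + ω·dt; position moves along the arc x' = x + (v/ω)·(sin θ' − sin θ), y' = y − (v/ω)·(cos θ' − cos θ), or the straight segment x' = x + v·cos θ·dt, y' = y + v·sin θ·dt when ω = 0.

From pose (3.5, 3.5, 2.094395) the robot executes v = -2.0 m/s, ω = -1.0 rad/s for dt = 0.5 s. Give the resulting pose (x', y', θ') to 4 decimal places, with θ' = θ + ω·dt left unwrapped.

θ' = 2.0944 + -1.0·0.5 = 1.5944
R = v/ω = -2.0/-1.0 = 2.0000
x' = 3.5 + 2.0000·(sin 1.5944 − sin 2.0944) = 3.7674
y' = 3.5 − 2.0000·(cos 1.5944 − cos 2.0944) = 2.5472

(3.7674, 2.5472, 1.5944)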